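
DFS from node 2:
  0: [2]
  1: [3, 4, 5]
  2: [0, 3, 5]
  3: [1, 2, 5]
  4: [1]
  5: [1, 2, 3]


Visit 2, push [5, 3, 0]
Visit 0, push []
Visit 3, push [5, 1]
Visit 1, push [5, 4]
Visit 4, push []
Visit 5, push []

DFS order: [2, 0, 3, 1, 4, 5]


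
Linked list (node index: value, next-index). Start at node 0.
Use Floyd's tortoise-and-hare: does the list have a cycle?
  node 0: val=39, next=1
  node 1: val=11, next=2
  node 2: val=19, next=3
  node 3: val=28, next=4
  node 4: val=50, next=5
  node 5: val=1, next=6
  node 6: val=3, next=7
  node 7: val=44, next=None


Floyd's tortoise (slow, +1) and hare (fast, +2):
  init: slow=0, fast=0
  step 1: slow=1, fast=2
  step 2: slow=2, fast=4
  step 3: slow=3, fast=6
  step 4: fast 6->7->None, no cycle

Cycle: no


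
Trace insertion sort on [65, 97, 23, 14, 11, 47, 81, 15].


Initial: [65, 97, 23, 14, 11, 47, 81, 15]
Insert 97: [65, 97, 23, 14, 11, 47, 81, 15]
Insert 23: [23, 65, 97, 14, 11, 47, 81, 15]
Insert 14: [14, 23, 65, 97, 11, 47, 81, 15]
Insert 11: [11, 14, 23, 65, 97, 47, 81, 15]
Insert 47: [11, 14, 23, 47, 65, 97, 81, 15]
Insert 81: [11, 14, 23, 47, 65, 81, 97, 15]
Insert 15: [11, 14, 15, 23, 47, 65, 81, 97]

Sorted: [11, 14, 15, 23, 47, 65, 81, 97]


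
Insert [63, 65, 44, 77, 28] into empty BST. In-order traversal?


Insert 63: root
Insert 65: R from 63
Insert 44: L from 63
Insert 77: R from 63 -> R from 65
Insert 28: L from 63 -> L from 44

In-order: [28, 44, 63, 65, 77]


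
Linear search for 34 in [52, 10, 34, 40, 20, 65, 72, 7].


i=0: 52!=34
i=1: 10!=34
i=2: 34==34 found!

Found at 2, 3 comps


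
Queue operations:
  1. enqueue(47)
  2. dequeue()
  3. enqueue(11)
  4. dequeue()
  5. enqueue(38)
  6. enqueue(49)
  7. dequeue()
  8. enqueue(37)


enqueue(47) -> [47]
dequeue()->47, []
enqueue(11) -> [11]
dequeue()->11, []
enqueue(38) -> [38]
enqueue(49) -> [38, 49]
dequeue()->38, [49]
enqueue(37) -> [49, 37]

Final queue: [49, 37]


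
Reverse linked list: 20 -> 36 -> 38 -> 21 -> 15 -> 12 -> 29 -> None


Step 1: curr=20, set curr.next=prev(None) | reversed so far: 20
Step 2: curr=36, set curr.next=prev(20) | reversed so far: 36 -> 20
Step 3: curr=38, set curr.next=prev(36) | reversed so far: 38 -> 36 -> 20
Step 4: curr=21, set curr.next=prev(38) | reversed so far: 21 -> 38 -> 36 -> 20
Step 5: curr=15, set curr.next=prev(21) | reversed so far: 15 -> 21 -> 38 -> 36 -> 20
Step 6: curr=12, set curr.next=prev(15) | reversed so far: 12 -> 15 -> 21 -> 38 -> 36 -> 20
Step 7: curr=29, set curr.next=prev(12) | reversed so far: 29 -> 12 -> 15 -> 21 -> 38 -> 36 -> 20

29 -> 12 -> 15 -> 21 -> 38 -> 36 -> 20 -> None


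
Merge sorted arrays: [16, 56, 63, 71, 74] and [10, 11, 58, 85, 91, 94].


Take 10 from B
Take 11 from B
Take 16 from A
Take 56 from A
Take 58 from B
Take 63 from A
Take 71 from A
Take 74 from A

Merged: [10, 11, 16, 56, 58, 63, 71, 74, 85, 91, 94]


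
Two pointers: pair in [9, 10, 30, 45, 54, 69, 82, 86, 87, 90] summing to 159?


lo=0(9)+hi=9(90)=99
lo=1(10)+hi=9(90)=100
lo=2(30)+hi=9(90)=120
lo=3(45)+hi=9(90)=135
lo=4(54)+hi=9(90)=144
lo=5(69)+hi=9(90)=159

Yes: 69+90=159


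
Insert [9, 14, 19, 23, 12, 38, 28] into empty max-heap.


Insert 9: [9]
Insert 14: [14, 9]
Insert 19: [19, 9, 14]
Insert 23: [23, 19, 14, 9]
Insert 12: [23, 19, 14, 9, 12]
Insert 38: [38, 19, 23, 9, 12, 14]
Insert 28: [38, 19, 28, 9, 12, 14, 23]

Final heap: [38, 19, 28, 9, 12, 14, 23]


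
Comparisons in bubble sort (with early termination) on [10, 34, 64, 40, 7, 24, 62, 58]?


Algorithm: bubble sort (with early termination)
Input: [10, 34, 64, 40, 7, 24, 62, 58]
Sorted: [7, 10, 24, 34, 40, 58, 62, 64]

25


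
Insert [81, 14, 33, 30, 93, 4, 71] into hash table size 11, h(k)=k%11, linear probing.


Insert 81: h=4 -> slot 4
Insert 14: h=3 -> slot 3
Insert 33: h=0 -> slot 0
Insert 30: h=8 -> slot 8
Insert 93: h=5 -> slot 5
Insert 4: h=4, 2 probes -> slot 6
Insert 71: h=5, 2 probes -> slot 7

Table: [33, None, None, 14, 81, 93, 4, 71, 30, None, None]


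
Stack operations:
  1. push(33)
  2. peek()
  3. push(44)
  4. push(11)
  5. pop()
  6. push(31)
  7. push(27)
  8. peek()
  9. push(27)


push(33) -> [33]
peek()->33
push(44) -> [33, 44]
push(11) -> [33, 44, 11]
pop()->11, [33, 44]
push(31) -> [33, 44, 31]
push(27) -> [33, 44, 31, 27]
peek()->27
push(27) -> [33, 44, 31, 27, 27]

Final stack: [33, 44, 31, 27, 27]


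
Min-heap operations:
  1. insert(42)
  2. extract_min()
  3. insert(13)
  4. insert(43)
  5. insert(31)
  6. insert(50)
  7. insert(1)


insert(42) -> [42]
extract_min()->42, []
insert(13) -> [13]
insert(43) -> [13, 43]
insert(31) -> [13, 43, 31]
insert(50) -> [13, 43, 31, 50]
insert(1) -> [1, 13, 31, 50, 43]

Final heap: [1, 13, 31, 50, 43]


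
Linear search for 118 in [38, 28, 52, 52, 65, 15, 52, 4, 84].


i=0: 38!=118
i=1: 28!=118
i=2: 52!=118
i=3: 52!=118
i=4: 65!=118
i=5: 15!=118
i=6: 52!=118
i=7: 4!=118
i=8: 84!=118

Not found, 9 comps


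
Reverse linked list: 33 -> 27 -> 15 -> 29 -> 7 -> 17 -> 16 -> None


Step 1: curr=33, set curr.next=prev(None) | reversed so far: 33
Step 2: curr=27, set curr.next=prev(33) | reversed so far: 27 -> 33
Step 3: curr=15, set curr.next=prev(27) | reversed so far: 15 -> 27 -> 33
Step 4: curr=29, set curr.next=prev(15) | reversed so far: 29 -> 15 -> 27 -> 33
Step 5: curr=7, set curr.next=prev(29) | reversed so far: 7 -> 29 -> 15 -> 27 -> 33
Step 6: curr=17, set curr.next=prev(7) | reversed so far: 17 -> 7 -> 29 -> 15 -> 27 -> 33
Step 7: curr=16, set curr.next=prev(17) | reversed so far: 16 -> 17 -> 7 -> 29 -> 15 -> 27 -> 33

16 -> 17 -> 7 -> 29 -> 15 -> 27 -> 33 -> None


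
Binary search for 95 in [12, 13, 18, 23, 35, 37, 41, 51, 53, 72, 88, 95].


Step 1: lo=0, hi=11, mid=5, val=37
Step 2: lo=6, hi=11, mid=8, val=53
Step 3: lo=9, hi=11, mid=10, val=88
Step 4: lo=11, hi=11, mid=11, val=95

Found at index 11


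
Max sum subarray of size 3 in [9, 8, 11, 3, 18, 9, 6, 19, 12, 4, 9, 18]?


[0:3]: 28
[1:4]: 22
[2:5]: 32
[3:6]: 30
[4:7]: 33
[5:8]: 34
[6:9]: 37
[7:10]: 35
[8:11]: 25
[9:12]: 31

Max: 37 at [6:9]


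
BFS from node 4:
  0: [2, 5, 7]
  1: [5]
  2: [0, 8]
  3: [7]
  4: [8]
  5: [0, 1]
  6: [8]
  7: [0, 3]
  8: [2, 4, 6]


Visit 4, enqueue [8]
Visit 8, enqueue [2, 6]
Visit 2, enqueue [0]
Visit 6, enqueue []
Visit 0, enqueue [5, 7]
Visit 5, enqueue [1]
Visit 7, enqueue [3]
Visit 1, enqueue []
Visit 3, enqueue []

BFS order: [4, 8, 2, 6, 0, 5, 7, 1, 3]


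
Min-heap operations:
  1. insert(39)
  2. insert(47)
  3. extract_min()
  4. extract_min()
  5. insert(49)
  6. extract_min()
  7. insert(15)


insert(39) -> [39]
insert(47) -> [39, 47]
extract_min()->39, [47]
extract_min()->47, []
insert(49) -> [49]
extract_min()->49, []
insert(15) -> [15]

Final heap: [15]


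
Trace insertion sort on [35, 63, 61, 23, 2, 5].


Initial: [35, 63, 61, 23, 2, 5]
Insert 63: [35, 63, 61, 23, 2, 5]
Insert 61: [35, 61, 63, 23, 2, 5]
Insert 23: [23, 35, 61, 63, 2, 5]
Insert 2: [2, 23, 35, 61, 63, 5]
Insert 5: [2, 5, 23, 35, 61, 63]

Sorted: [2, 5, 23, 35, 61, 63]


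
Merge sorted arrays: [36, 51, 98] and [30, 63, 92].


Take 30 from B
Take 36 from A
Take 51 from A
Take 63 from B
Take 92 from B

Merged: [30, 36, 51, 63, 92, 98]


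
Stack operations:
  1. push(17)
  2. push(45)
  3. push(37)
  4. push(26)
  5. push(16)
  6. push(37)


push(17) -> [17]
push(45) -> [17, 45]
push(37) -> [17, 45, 37]
push(26) -> [17, 45, 37, 26]
push(16) -> [17, 45, 37, 26, 16]
push(37) -> [17, 45, 37, 26, 16, 37]

Final stack: [17, 45, 37, 26, 16, 37]


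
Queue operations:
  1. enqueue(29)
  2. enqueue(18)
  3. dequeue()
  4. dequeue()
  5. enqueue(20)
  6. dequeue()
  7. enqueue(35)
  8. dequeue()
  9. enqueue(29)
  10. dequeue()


enqueue(29) -> [29]
enqueue(18) -> [29, 18]
dequeue()->29, [18]
dequeue()->18, []
enqueue(20) -> [20]
dequeue()->20, []
enqueue(35) -> [35]
dequeue()->35, []
enqueue(29) -> [29]
dequeue()->29, []

Final queue: []


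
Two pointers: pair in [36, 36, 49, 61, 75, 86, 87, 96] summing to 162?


lo=0(36)+hi=7(96)=132
lo=1(36)+hi=7(96)=132
lo=2(49)+hi=7(96)=145
lo=3(61)+hi=7(96)=157
lo=4(75)+hi=7(96)=171
lo=4(75)+hi=6(87)=162

Yes: 75+87=162


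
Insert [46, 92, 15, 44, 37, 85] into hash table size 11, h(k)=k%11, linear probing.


Insert 46: h=2 -> slot 2
Insert 92: h=4 -> slot 4
Insert 15: h=4, 1 probes -> slot 5
Insert 44: h=0 -> slot 0
Insert 37: h=4, 2 probes -> slot 6
Insert 85: h=8 -> slot 8

Table: [44, None, 46, None, 92, 15, 37, None, 85, None, None]


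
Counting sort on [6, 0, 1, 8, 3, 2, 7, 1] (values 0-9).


Input: [6, 0, 1, 8, 3, 2, 7, 1]
Counts: [1, 2, 1, 1, 0, 0, 1, 1, 1, 0]

Sorted: [0, 1, 1, 2, 3, 6, 7, 8]


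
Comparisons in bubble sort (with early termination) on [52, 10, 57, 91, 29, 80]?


Algorithm: bubble sort (with early termination)
Input: [52, 10, 57, 91, 29, 80]
Sorted: [10, 29, 52, 57, 80, 91]

14


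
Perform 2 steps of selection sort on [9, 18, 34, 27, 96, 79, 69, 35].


Initial: [9, 18, 34, 27, 96, 79, 69, 35]
Step 1: min=9 at 0
  Swap: [9, 18, 34, 27, 96, 79, 69, 35]
Step 2: min=18 at 1
  Swap: [9, 18, 34, 27, 96, 79, 69, 35]

After 2 steps: [9, 18, 34, 27, 96, 79, 69, 35]


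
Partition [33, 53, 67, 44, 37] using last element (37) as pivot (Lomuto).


Pivot: 37
  33 <= 37: advance i (no swap)
Place pivot at 1: [33, 37, 67, 44, 53]

Partitioned: [33, 37, 67, 44, 53]


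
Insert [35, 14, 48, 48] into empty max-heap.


Insert 35: [35]
Insert 14: [35, 14]
Insert 48: [48, 14, 35]
Insert 48: [48, 48, 35, 14]

Final heap: [48, 48, 35, 14]


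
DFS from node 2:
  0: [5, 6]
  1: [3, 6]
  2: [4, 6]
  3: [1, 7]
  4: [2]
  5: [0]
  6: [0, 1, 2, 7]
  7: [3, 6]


Visit 2, push [6, 4]
Visit 4, push []
Visit 6, push [7, 1, 0]
Visit 0, push [5]
Visit 5, push []
Visit 1, push [3]
Visit 3, push [7]
Visit 7, push []

DFS order: [2, 4, 6, 0, 5, 1, 3, 7]


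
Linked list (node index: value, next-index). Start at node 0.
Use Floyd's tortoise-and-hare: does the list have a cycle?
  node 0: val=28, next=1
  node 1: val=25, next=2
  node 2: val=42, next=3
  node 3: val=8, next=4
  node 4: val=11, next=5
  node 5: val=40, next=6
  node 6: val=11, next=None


Floyd's tortoise (slow, +1) and hare (fast, +2):
  init: slow=0, fast=0
  step 1: slow=1, fast=2
  step 2: slow=2, fast=4
  step 3: slow=3, fast=6
  step 4: fast -> None, no cycle

Cycle: no


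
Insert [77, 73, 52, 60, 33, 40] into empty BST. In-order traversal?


Insert 77: root
Insert 73: L from 77
Insert 52: L from 77 -> L from 73
Insert 60: L from 77 -> L from 73 -> R from 52
Insert 33: L from 77 -> L from 73 -> L from 52
Insert 40: L from 77 -> L from 73 -> L from 52 -> R from 33

In-order: [33, 40, 52, 60, 73, 77]


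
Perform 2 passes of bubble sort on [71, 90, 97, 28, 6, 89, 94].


Initial: [71, 90, 97, 28, 6, 89, 94]
Pass 1: [71, 90, 28, 6, 89, 94, 97] (4 swaps)
Pass 2: [71, 28, 6, 89, 90, 94, 97] (3 swaps)

After 2 passes: [71, 28, 6, 89, 90, 94, 97]


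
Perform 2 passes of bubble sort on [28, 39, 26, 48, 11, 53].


Initial: [28, 39, 26, 48, 11, 53]
Pass 1: [28, 26, 39, 11, 48, 53] (2 swaps)
Pass 2: [26, 28, 11, 39, 48, 53] (2 swaps)

After 2 passes: [26, 28, 11, 39, 48, 53]


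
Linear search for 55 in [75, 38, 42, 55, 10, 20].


i=0: 75!=55
i=1: 38!=55
i=2: 42!=55
i=3: 55==55 found!

Found at 3, 4 comps


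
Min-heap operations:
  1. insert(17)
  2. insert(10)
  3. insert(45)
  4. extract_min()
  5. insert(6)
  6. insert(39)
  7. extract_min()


insert(17) -> [17]
insert(10) -> [10, 17]
insert(45) -> [10, 17, 45]
extract_min()->10, [17, 45]
insert(6) -> [6, 45, 17]
insert(39) -> [6, 39, 17, 45]
extract_min()->6, [17, 39, 45]

Final heap: [17, 39, 45]


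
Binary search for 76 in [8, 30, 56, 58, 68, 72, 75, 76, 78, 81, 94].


Step 1: lo=0, hi=10, mid=5, val=72
Step 2: lo=6, hi=10, mid=8, val=78
Step 3: lo=6, hi=7, mid=6, val=75
Step 4: lo=7, hi=7, mid=7, val=76

Found at index 7


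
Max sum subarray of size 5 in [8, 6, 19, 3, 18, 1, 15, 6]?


[0:5]: 54
[1:6]: 47
[2:7]: 56
[3:8]: 43

Max: 56 at [2:7]


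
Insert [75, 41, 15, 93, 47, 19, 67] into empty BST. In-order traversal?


Insert 75: root
Insert 41: L from 75
Insert 15: L from 75 -> L from 41
Insert 93: R from 75
Insert 47: L from 75 -> R from 41
Insert 19: L from 75 -> L from 41 -> R from 15
Insert 67: L from 75 -> R from 41 -> R from 47

In-order: [15, 19, 41, 47, 67, 75, 93]


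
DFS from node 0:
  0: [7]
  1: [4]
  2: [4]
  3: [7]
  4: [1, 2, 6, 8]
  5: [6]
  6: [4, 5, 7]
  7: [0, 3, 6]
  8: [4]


Visit 0, push [7]
Visit 7, push [6, 3]
Visit 3, push []
Visit 6, push [5, 4]
Visit 4, push [8, 2, 1]
Visit 1, push []
Visit 2, push []
Visit 8, push []
Visit 5, push []

DFS order: [0, 7, 3, 6, 4, 1, 2, 8, 5]


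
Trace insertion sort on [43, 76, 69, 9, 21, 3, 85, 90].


Initial: [43, 76, 69, 9, 21, 3, 85, 90]
Insert 76: [43, 76, 69, 9, 21, 3, 85, 90]
Insert 69: [43, 69, 76, 9, 21, 3, 85, 90]
Insert 9: [9, 43, 69, 76, 21, 3, 85, 90]
Insert 21: [9, 21, 43, 69, 76, 3, 85, 90]
Insert 3: [3, 9, 21, 43, 69, 76, 85, 90]
Insert 85: [3, 9, 21, 43, 69, 76, 85, 90]
Insert 90: [3, 9, 21, 43, 69, 76, 85, 90]

Sorted: [3, 9, 21, 43, 69, 76, 85, 90]


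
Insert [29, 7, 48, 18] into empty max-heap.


Insert 29: [29]
Insert 7: [29, 7]
Insert 48: [48, 7, 29]
Insert 18: [48, 18, 29, 7]

Final heap: [48, 18, 29, 7]


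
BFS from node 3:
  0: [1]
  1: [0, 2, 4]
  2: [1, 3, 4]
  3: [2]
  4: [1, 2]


Visit 3, enqueue [2]
Visit 2, enqueue [1, 4]
Visit 1, enqueue [0]
Visit 4, enqueue []
Visit 0, enqueue []

BFS order: [3, 2, 1, 4, 0]


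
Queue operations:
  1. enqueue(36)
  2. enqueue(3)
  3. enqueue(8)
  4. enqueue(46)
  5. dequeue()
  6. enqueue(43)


enqueue(36) -> [36]
enqueue(3) -> [36, 3]
enqueue(8) -> [36, 3, 8]
enqueue(46) -> [36, 3, 8, 46]
dequeue()->36, [3, 8, 46]
enqueue(43) -> [3, 8, 46, 43]

Final queue: [3, 8, 46, 43]


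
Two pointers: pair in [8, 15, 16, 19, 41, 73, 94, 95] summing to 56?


lo=0(8)+hi=7(95)=103
lo=0(8)+hi=6(94)=102
lo=0(8)+hi=5(73)=81
lo=0(8)+hi=4(41)=49
lo=1(15)+hi=4(41)=56

Yes: 15+41=56


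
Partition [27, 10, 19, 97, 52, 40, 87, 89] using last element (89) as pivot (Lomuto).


Pivot: 89
  27 <= 89: advance i (no swap)
  10 <= 89: advance i (no swap)
  19 <= 89: advance i (no swap)
  52 <= 89: swap -> [27, 10, 19, 52, 97, 40, 87, 89]
  40 <= 89: swap -> [27, 10, 19, 52, 40, 97, 87, 89]
  87 <= 89: swap -> [27, 10, 19, 52, 40, 87, 97, 89]
Place pivot at 6: [27, 10, 19, 52, 40, 87, 89, 97]

Partitioned: [27, 10, 19, 52, 40, 87, 89, 97]


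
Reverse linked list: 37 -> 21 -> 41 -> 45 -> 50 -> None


Step 1: curr=37, set curr.next=prev(None) | reversed so far: 37
Step 2: curr=21, set curr.next=prev(37) | reversed so far: 21 -> 37
Step 3: curr=41, set curr.next=prev(21) | reversed so far: 41 -> 21 -> 37
Step 4: curr=45, set curr.next=prev(41) | reversed so far: 45 -> 41 -> 21 -> 37
Step 5: curr=50, set curr.next=prev(45) | reversed so far: 50 -> 45 -> 41 -> 21 -> 37

50 -> 45 -> 41 -> 21 -> 37 -> None


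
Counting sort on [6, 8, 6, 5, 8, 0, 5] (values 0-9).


Input: [6, 8, 6, 5, 8, 0, 5]
Counts: [1, 0, 0, 0, 0, 2, 2, 0, 2, 0]

Sorted: [0, 5, 5, 6, 6, 8, 8]


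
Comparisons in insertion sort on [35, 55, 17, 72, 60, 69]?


Algorithm: insertion sort
Input: [35, 55, 17, 72, 60, 69]
Sorted: [17, 35, 55, 60, 69, 72]

8


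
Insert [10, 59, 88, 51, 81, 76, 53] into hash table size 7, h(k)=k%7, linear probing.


Insert 10: h=3 -> slot 3
Insert 59: h=3, 1 probes -> slot 4
Insert 88: h=4, 1 probes -> slot 5
Insert 51: h=2 -> slot 2
Insert 81: h=4, 2 probes -> slot 6
Insert 76: h=6, 1 probes -> slot 0
Insert 53: h=4, 4 probes -> slot 1

Table: [76, 53, 51, 10, 59, 88, 81]


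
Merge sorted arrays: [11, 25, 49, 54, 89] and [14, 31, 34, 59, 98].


Take 11 from A
Take 14 from B
Take 25 from A
Take 31 from B
Take 34 from B
Take 49 from A
Take 54 from A
Take 59 from B
Take 89 from A

Merged: [11, 14, 25, 31, 34, 49, 54, 59, 89, 98]


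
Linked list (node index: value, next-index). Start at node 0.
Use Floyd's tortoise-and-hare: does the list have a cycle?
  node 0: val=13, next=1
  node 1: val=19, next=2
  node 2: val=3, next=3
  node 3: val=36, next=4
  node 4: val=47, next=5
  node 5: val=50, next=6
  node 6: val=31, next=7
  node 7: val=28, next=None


Floyd's tortoise (slow, +1) and hare (fast, +2):
  init: slow=0, fast=0
  step 1: slow=1, fast=2
  step 2: slow=2, fast=4
  step 3: slow=3, fast=6
  step 4: fast 6->7->None, no cycle

Cycle: no


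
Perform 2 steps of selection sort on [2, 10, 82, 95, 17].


Initial: [2, 10, 82, 95, 17]
Step 1: min=2 at 0
  Swap: [2, 10, 82, 95, 17]
Step 2: min=10 at 1
  Swap: [2, 10, 82, 95, 17]

After 2 steps: [2, 10, 82, 95, 17]


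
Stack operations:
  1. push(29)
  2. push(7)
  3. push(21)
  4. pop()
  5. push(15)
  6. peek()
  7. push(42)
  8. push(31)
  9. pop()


push(29) -> [29]
push(7) -> [29, 7]
push(21) -> [29, 7, 21]
pop()->21, [29, 7]
push(15) -> [29, 7, 15]
peek()->15
push(42) -> [29, 7, 15, 42]
push(31) -> [29, 7, 15, 42, 31]
pop()->31, [29, 7, 15, 42]

Final stack: [29, 7, 15, 42]


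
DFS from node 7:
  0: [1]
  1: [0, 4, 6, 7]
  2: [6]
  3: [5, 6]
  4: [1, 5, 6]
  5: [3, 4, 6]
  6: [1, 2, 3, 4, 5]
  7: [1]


Visit 7, push [1]
Visit 1, push [6, 4, 0]
Visit 0, push []
Visit 4, push [6, 5]
Visit 5, push [6, 3]
Visit 3, push [6]
Visit 6, push [2]
Visit 2, push []

DFS order: [7, 1, 0, 4, 5, 3, 6, 2]


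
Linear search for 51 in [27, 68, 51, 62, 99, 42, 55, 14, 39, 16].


i=0: 27!=51
i=1: 68!=51
i=2: 51==51 found!

Found at 2, 3 comps


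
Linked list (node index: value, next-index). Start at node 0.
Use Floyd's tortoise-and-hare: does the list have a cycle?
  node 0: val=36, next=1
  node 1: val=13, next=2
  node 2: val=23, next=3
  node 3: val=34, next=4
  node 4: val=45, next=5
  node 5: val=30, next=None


Floyd's tortoise (slow, +1) and hare (fast, +2):
  init: slow=0, fast=0
  step 1: slow=1, fast=2
  step 2: slow=2, fast=4
  step 3: fast 4->5->None, no cycle

Cycle: no


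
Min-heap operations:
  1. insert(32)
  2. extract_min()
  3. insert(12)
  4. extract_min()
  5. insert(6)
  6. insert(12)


insert(32) -> [32]
extract_min()->32, []
insert(12) -> [12]
extract_min()->12, []
insert(6) -> [6]
insert(12) -> [6, 12]

Final heap: [6, 12]


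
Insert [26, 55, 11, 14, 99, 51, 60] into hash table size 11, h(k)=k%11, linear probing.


Insert 26: h=4 -> slot 4
Insert 55: h=0 -> slot 0
Insert 11: h=0, 1 probes -> slot 1
Insert 14: h=3 -> slot 3
Insert 99: h=0, 2 probes -> slot 2
Insert 51: h=7 -> slot 7
Insert 60: h=5 -> slot 5

Table: [55, 11, 99, 14, 26, 60, None, 51, None, None, None]


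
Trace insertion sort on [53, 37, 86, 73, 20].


Initial: [53, 37, 86, 73, 20]
Insert 37: [37, 53, 86, 73, 20]
Insert 86: [37, 53, 86, 73, 20]
Insert 73: [37, 53, 73, 86, 20]
Insert 20: [20, 37, 53, 73, 86]

Sorted: [20, 37, 53, 73, 86]


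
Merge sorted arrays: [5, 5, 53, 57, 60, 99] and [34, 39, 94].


Take 5 from A
Take 5 from A
Take 34 from B
Take 39 from B
Take 53 from A
Take 57 from A
Take 60 from A
Take 94 from B

Merged: [5, 5, 34, 39, 53, 57, 60, 94, 99]


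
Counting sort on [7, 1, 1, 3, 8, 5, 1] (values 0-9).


Input: [7, 1, 1, 3, 8, 5, 1]
Counts: [0, 3, 0, 1, 0, 1, 0, 1, 1, 0]

Sorted: [1, 1, 1, 3, 5, 7, 8]


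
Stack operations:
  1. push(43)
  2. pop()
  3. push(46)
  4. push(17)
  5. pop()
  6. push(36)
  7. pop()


push(43) -> [43]
pop()->43, []
push(46) -> [46]
push(17) -> [46, 17]
pop()->17, [46]
push(36) -> [46, 36]
pop()->36, [46]

Final stack: [46]


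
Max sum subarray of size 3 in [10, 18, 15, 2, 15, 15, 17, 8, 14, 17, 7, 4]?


[0:3]: 43
[1:4]: 35
[2:5]: 32
[3:6]: 32
[4:7]: 47
[5:8]: 40
[6:9]: 39
[7:10]: 39
[8:11]: 38
[9:12]: 28

Max: 47 at [4:7]


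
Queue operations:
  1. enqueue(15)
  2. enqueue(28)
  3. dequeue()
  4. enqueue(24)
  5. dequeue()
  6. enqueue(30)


enqueue(15) -> [15]
enqueue(28) -> [15, 28]
dequeue()->15, [28]
enqueue(24) -> [28, 24]
dequeue()->28, [24]
enqueue(30) -> [24, 30]

Final queue: [24, 30]


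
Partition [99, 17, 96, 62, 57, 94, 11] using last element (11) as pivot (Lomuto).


Pivot: 11
Place pivot at 0: [11, 17, 96, 62, 57, 94, 99]

Partitioned: [11, 17, 96, 62, 57, 94, 99]


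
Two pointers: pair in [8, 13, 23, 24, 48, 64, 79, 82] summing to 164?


lo=0(8)+hi=7(82)=90
lo=1(13)+hi=7(82)=95
lo=2(23)+hi=7(82)=105
lo=3(24)+hi=7(82)=106
lo=4(48)+hi=7(82)=130
lo=5(64)+hi=7(82)=146
lo=6(79)+hi=7(82)=161

No pair found


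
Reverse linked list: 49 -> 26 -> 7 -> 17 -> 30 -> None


Step 1: curr=49, set curr.next=prev(None) | reversed so far: 49
Step 2: curr=26, set curr.next=prev(49) | reversed so far: 26 -> 49
Step 3: curr=7, set curr.next=prev(26) | reversed so far: 7 -> 26 -> 49
Step 4: curr=17, set curr.next=prev(7) | reversed so far: 17 -> 7 -> 26 -> 49
Step 5: curr=30, set curr.next=prev(17) | reversed so far: 30 -> 17 -> 7 -> 26 -> 49

30 -> 17 -> 7 -> 26 -> 49 -> None


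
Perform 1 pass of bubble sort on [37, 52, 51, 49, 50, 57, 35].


Initial: [37, 52, 51, 49, 50, 57, 35]
Pass 1: [37, 51, 49, 50, 52, 35, 57] (4 swaps)

After 1 pass: [37, 51, 49, 50, 52, 35, 57]


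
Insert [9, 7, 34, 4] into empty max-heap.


Insert 9: [9]
Insert 7: [9, 7]
Insert 34: [34, 7, 9]
Insert 4: [34, 7, 9, 4]

Final heap: [34, 7, 9, 4]


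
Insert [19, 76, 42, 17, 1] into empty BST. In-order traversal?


Insert 19: root
Insert 76: R from 19
Insert 42: R from 19 -> L from 76
Insert 17: L from 19
Insert 1: L from 19 -> L from 17

In-order: [1, 17, 19, 42, 76]


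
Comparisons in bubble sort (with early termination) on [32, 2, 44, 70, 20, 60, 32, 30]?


Algorithm: bubble sort (with early termination)
Input: [32, 2, 44, 70, 20, 60, 32, 30]
Sorted: [2, 20, 30, 32, 32, 44, 60, 70]

27


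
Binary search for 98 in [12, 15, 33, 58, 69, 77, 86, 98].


Step 1: lo=0, hi=7, mid=3, val=58
Step 2: lo=4, hi=7, mid=5, val=77
Step 3: lo=6, hi=7, mid=6, val=86
Step 4: lo=7, hi=7, mid=7, val=98

Found at index 7


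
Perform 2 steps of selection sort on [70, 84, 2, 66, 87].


Initial: [70, 84, 2, 66, 87]
Step 1: min=2 at 2
  Swap: [2, 84, 70, 66, 87]
Step 2: min=66 at 3
  Swap: [2, 66, 70, 84, 87]

After 2 steps: [2, 66, 70, 84, 87]


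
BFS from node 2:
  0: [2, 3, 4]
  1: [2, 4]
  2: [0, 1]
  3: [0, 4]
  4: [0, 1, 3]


Visit 2, enqueue [0, 1]
Visit 0, enqueue [3, 4]
Visit 1, enqueue []
Visit 3, enqueue []
Visit 4, enqueue []

BFS order: [2, 0, 1, 3, 4]


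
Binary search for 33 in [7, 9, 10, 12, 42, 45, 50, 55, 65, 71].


Step 1: lo=0, hi=9, mid=4, val=42
Step 2: lo=0, hi=3, mid=1, val=9
Step 3: lo=2, hi=3, mid=2, val=10
Step 4: lo=3, hi=3, mid=3, val=12

Not found


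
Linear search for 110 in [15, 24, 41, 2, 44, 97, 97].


i=0: 15!=110
i=1: 24!=110
i=2: 41!=110
i=3: 2!=110
i=4: 44!=110
i=5: 97!=110
i=6: 97!=110

Not found, 7 comps


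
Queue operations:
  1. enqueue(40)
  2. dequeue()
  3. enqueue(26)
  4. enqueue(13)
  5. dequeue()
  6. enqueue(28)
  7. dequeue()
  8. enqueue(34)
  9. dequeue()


enqueue(40) -> [40]
dequeue()->40, []
enqueue(26) -> [26]
enqueue(13) -> [26, 13]
dequeue()->26, [13]
enqueue(28) -> [13, 28]
dequeue()->13, [28]
enqueue(34) -> [28, 34]
dequeue()->28, [34]

Final queue: [34]


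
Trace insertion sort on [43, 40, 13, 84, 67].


Initial: [43, 40, 13, 84, 67]
Insert 40: [40, 43, 13, 84, 67]
Insert 13: [13, 40, 43, 84, 67]
Insert 84: [13, 40, 43, 84, 67]
Insert 67: [13, 40, 43, 67, 84]

Sorted: [13, 40, 43, 67, 84]


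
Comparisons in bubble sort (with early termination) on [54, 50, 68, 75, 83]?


Algorithm: bubble sort (with early termination)
Input: [54, 50, 68, 75, 83]
Sorted: [50, 54, 68, 75, 83]

7


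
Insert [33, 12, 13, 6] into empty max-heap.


Insert 33: [33]
Insert 12: [33, 12]
Insert 13: [33, 12, 13]
Insert 6: [33, 12, 13, 6]

Final heap: [33, 12, 13, 6]


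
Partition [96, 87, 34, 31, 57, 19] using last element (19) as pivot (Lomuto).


Pivot: 19
Place pivot at 0: [19, 87, 34, 31, 57, 96]

Partitioned: [19, 87, 34, 31, 57, 96]


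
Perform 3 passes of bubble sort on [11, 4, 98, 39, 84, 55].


Initial: [11, 4, 98, 39, 84, 55]
Pass 1: [4, 11, 39, 84, 55, 98] (4 swaps)
Pass 2: [4, 11, 39, 55, 84, 98] (1 swaps)
Pass 3: [4, 11, 39, 55, 84, 98] (0 swaps)

After 3 passes: [4, 11, 39, 55, 84, 98]


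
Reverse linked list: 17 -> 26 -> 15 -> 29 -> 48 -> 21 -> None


Step 1: curr=17, set curr.next=prev(None) | reversed so far: 17
Step 2: curr=26, set curr.next=prev(17) | reversed so far: 26 -> 17
Step 3: curr=15, set curr.next=prev(26) | reversed so far: 15 -> 26 -> 17
Step 4: curr=29, set curr.next=prev(15) | reversed so far: 29 -> 15 -> 26 -> 17
Step 5: curr=48, set curr.next=prev(29) | reversed so far: 48 -> 29 -> 15 -> 26 -> 17
Step 6: curr=21, set curr.next=prev(48) | reversed so far: 21 -> 48 -> 29 -> 15 -> 26 -> 17

21 -> 48 -> 29 -> 15 -> 26 -> 17 -> None


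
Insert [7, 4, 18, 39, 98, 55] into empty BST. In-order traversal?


Insert 7: root
Insert 4: L from 7
Insert 18: R from 7
Insert 39: R from 7 -> R from 18
Insert 98: R from 7 -> R from 18 -> R from 39
Insert 55: R from 7 -> R from 18 -> R from 39 -> L from 98

In-order: [4, 7, 18, 39, 55, 98]


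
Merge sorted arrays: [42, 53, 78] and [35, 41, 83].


Take 35 from B
Take 41 from B
Take 42 from A
Take 53 from A
Take 78 from A

Merged: [35, 41, 42, 53, 78, 83]


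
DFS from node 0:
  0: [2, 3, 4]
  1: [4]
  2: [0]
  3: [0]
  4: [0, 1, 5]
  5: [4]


Visit 0, push [4, 3, 2]
Visit 2, push []
Visit 3, push []
Visit 4, push [5, 1]
Visit 1, push []
Visit 5, push []

DFS order: [0, 2, 3, 4, 1, 5]


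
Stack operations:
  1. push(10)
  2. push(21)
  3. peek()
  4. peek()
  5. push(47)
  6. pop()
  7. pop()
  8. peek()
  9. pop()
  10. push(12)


push(10) -> [10]
push(21) -> [10, 21]
peek()->21
peek()->21
push(47) -> [10, 21, 47]
pop()->47, [10, 21]
pop()->21, [10]
peek()->10
pop()->10, []
push(12) -> [12]

Final stack: [12]


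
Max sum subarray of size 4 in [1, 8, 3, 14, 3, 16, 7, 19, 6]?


[0:4]: 26
[1:5]: 28
[2:6]: 36
[3:7]: 40
[4:8]: 45
[5:9]: 48

Max: 48 at [5:9]


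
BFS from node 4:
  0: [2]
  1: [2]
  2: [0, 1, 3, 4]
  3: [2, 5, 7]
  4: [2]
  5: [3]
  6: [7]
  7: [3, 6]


Visit 4, enqueue [2]
Visit 2, enqueue [0, 1, 3]
Visit 0, enqueue []
Visit 1, enqueue []
Visit 3, enqueue [5, 7]
Visit 5, enqueue []
Visit 7, enqueue [6]
Visit 6, enqueue []

BFS order: [4, 2, 0, 1, 3, 5, 7, 6]


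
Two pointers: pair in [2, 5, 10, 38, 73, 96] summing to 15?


lo=0(2)+hi=5(96)=98
lo=0(2)+hi=4(73)=75
lo=0(2)+hi=3(38)=40
lo=0(2)+hi=2(10)=12
lo=1(5)+hi=2(10)=15

Yes: 5+10=15


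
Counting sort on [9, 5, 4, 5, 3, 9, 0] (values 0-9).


Input: [9, 5, 4, 5, 3, 9, 0]
Counts: [1, 0, 0, 1, 1, 2, 0, 0, 0, 2]

Sorted: [0, 3, 4, 5, 5, 9, 9]


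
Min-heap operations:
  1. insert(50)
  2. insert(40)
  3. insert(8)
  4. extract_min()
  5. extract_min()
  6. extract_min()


insert(50) -> [50]
insert(40) -> [40, 50]
insert(8) -> [8, 50, 40]
extract_min()->8, [40, 50]
extract_min()->40, [50]
extract_min()->50, []

Final heap: []


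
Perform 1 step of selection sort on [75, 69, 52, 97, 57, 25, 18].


Initial: [75, 69, 52, 97, 57, 25, 18]
Step 1: min=18 at 6
  Swap: [18, 69, 52, 97, 57, 25, 75]

After 1 step: [18, 69, 52, 97, 57, 25, 75]


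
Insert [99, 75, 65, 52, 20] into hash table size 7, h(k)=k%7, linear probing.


Insert 99: h=1 -> slot 1
Insert 75: h=5 -> slot 5
Insert 65: h=2 -> slot 2
Insert 52: h=3 -> slot 3
Insert 20: h=6 -> slot 6

Table: [None, 99, 65, 52, None, 75, 20]


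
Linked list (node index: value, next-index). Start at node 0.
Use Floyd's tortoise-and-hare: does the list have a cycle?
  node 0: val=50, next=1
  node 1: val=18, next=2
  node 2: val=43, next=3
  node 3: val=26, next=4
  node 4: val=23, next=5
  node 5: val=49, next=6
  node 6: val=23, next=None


Floyd's tortoise (slow, +1) and hare (fast, +2):
  init: slow=0, fast=0
  step 1: slow=1, fast=2
  step 2: slow=2, fast=4
  step 3: slow=3, fast=6
  step 4: fast -> None, no cycle

Cycle: no


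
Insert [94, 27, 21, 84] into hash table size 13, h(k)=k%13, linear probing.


Insert 94: h=3 -> slot 3
Insert 27: h=1 -> slot 1
Insert 21: h=8 -> slot 8
Insert 84: h=6 -> slot 6

Table: [None, 27, None, 94, None, None, 84, None, 21, None, None, None, None]


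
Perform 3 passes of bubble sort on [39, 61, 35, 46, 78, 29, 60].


Initial: [39, 61, 35, 46, 78, 29, 60]
Pass 1: [39, 35, 46, 61, 29, 60, 78] (4 swaps)
Pass 2: [35, 39, 46, 29, 60, 61, 78] (3 swaps)
Pass 3: [35, 39, 29, 46, 60, 61, 78] (1 swaps)

After 3 passes: [35, 39, 29, 46, 60, 61, 78]


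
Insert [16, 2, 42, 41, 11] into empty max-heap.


Insert 16: [16]
Insert 2: [16, 2]
Insert 42: [42, 2, 16]
Insert 41: [42, 41, 16, 2]
Insert 11: [42, 41, 16, 2, 11]

Final heap: [42, 41, 16, 2, 11]


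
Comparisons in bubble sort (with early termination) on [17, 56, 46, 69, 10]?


Algorithm: bubble sort (with early termination)
Input: [17, 56, 46, 69, 10]
Sorted: [10, 17, 46, 56, 69]

10


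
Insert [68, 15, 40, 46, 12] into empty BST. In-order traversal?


Insert 68: root
Insert 15: L from 68
Insert 40: L from 68 -> R from 15
Insert 46: L from 68 -> R from 15 -> R from 40
Insert 12: L from 68 -> L from 15

In-order: [12, 15, 40, 46, 68]


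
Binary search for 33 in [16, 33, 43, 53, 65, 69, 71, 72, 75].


Step 1: lo=0, hi=8, mid=4, val=65
Step 2: lo=0, hi=3, mid=1, val=33

Found at index 1


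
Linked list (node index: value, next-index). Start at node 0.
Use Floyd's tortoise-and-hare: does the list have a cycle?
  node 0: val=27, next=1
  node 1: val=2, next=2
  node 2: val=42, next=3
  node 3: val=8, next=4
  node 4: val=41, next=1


Floyd's tortoise (slow, +1) and hare (fast, +2):
  init: slow=0, fast=0
  step 1: slow=1, fast=2
  step 2: slow=2, fast=4
  step 3: slow=3, fast=2
  step 4: slow=4, fast=4
  slow == fast at node 4: cycle detected

Cycle: yes


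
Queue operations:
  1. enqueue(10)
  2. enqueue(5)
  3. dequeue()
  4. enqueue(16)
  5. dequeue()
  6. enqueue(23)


enqueue(10) -> [10]
enqueue(5) -> [10, 5]
dequeue()->10, [5]
enqueue(16) -> [5, 16]
dequeue()->5, [16]
enqueue(23) -> [16, 23]

Final queue: [16, 23]


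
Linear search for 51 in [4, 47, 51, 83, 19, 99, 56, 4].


i=0: 4!=51
i=1: 47!=51
i=2: 51==51 found!

Found at 2, 3 comps


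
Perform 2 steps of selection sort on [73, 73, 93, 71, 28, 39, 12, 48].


Initial: [73, 73, 93, 71, 28, 39, 12, 48]
Step 1: min=12 at 6
  Swap: [12, 73, 93, 71, 28, 39, 73, 48]
Step 2: min=28 at 4
  Swap: [12, 28, 93, 71, 73, 39, 73, 48]

After 2 steps: [12, 28, 93, 71, 73, 39, 73, 48]


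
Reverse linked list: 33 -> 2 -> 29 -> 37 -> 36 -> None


Step 1: curr=33, set curr.next=prev(None) | reversed so far: 33
Step 2: curr=2, set curr.next=prev(33) | reversed so far: 2 -> 33
Step 3: curr=29, set curr.next=prev(2) | reversed so far: 29 -> 2 -> 33
Step 4: curr=37, set curr.next=prev(29) | reversed so far: 37 -> 29 -> 2 -> 33
Step 5: curr=36, set curr.next=prev(37) | reversed so far: 36 -> 37 -> 29 -> 2 -> 33

36 -> 37 -> 29 -> 2 -> 33 -> None


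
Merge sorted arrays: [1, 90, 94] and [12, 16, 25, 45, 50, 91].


Take 1 from A
Take 12 from B
Take 16 from B
Take 25 from B
Take 45 from B
Take 50 from B
Take 90 from A
Take 91 from B

Merged: [1, 12, 16, 25, 45, 50, 90, 91, 94]


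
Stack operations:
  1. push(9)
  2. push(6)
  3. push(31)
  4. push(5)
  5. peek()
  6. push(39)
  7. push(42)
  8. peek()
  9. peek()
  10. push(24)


push(9) -> [9]
push(6) -> [9, 6]
push(31) -> [9, 6, 31]
push(5) -> [9, 6, 31, 5]
peek()->5
push(39) -> [9, 6, 31, 5, 39]
push(42) -> [9, 6, 31, 5, 39, 42]
peek()->42
peek()->42
push(24) -> [9, 6, 31, 5, 39, 42, 24]

Final stack: [9, 6, 31, 5, 39, 42, 24]


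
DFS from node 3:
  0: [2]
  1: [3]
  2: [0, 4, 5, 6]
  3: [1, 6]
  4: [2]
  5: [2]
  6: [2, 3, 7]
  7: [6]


Visit 3, push [6, 1]
Visit 1, push []
Visit 6, push [7, 2]
Visit 2, push [5, 4, 0]
Visit 0, push []
Visit 4, push []
Visit 5, push []
Visit 7, push []

DFS order: [3, 1, 6, 2, 0, 4, 5, 7]


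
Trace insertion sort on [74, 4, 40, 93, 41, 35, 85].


Initial: [74, 4, 40, 93, 41, 35, 85]
Insert 4: [4, 74, 40, 93, 41, 35, 85]
Insert 40: [4, 40, 74, 93, 41, 35, 85]
Insert 93: [4, 40, 74, 93, 41, 35, 85]
Insert 41: [4, 40, 41, 74, 93, 35, 85]
Insert 35: [4, 35, 40, 41, 74, 93, 85]
Insert 85: [4, 35, 40, 41, 74, 85, 93]

Sorted: [4, 35, 40, 41, 74, 85, 93]


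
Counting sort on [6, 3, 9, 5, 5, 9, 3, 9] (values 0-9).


Input: [6, 3, 9, 5, 5, 9, 3, 9]
Counts: [0, 0, 0, 2, 0, 2, 1, 0, 0, 3]

Sorted: [3, 3, 5, 5, 6, 9, 9, 9]


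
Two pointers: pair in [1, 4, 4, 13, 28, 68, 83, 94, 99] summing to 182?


lo=0(1)+hi=8(99)=100
lo=1(4)+hi=8(99)=103
lo=2(4)+hi=8(99)=103
lo=3(13)+hi=8(99)=112
lo=4(28)+hi=8(99)=127
lo=5(68)+hi=8(99)=167
lo=6(83)+hi=8(99)=182

Yes: 83+99=182


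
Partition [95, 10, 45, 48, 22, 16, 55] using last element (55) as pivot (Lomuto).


Pivot: 55
  10 <= 55: swap -> [10, 95, 45, 48, 22, 16, 55]
  45 <= 55: swap -> [10, 45, 95, 48, 22, 16, 55]
  48 <= 55: swap -> [10, 45, 48, 95, 22, 16, 55]
  22 <= 55: swap -> [10, 45, 48, 22, 95, 16, 55]
  16 <= 55: swap -> [10, 45, 48, 22, 16, 95, 55]
Place pivot at 5: [10, 45, 48, 22, 16, 55, 95]

Partitioned: [10, 45, 48, 22, 16, 55, 95]


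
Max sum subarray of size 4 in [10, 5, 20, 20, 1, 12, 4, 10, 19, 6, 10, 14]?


[0:4]: 55
[1:5]: 46
[2:6]: 53
[3:7]: 37
[4:8]: 27
[5:9]: 45
[6:10]: 39
[7:11]: 45
[8:12]: 49

Max: 55 at [0:4]


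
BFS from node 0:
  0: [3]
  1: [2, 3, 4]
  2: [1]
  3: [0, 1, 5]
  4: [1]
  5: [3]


Visit 0, enqueue [3]
Visit 3, enqueue [1, 5]
Visit 1, enqueue [2, 4]
Visit 5, enqueue []
Visit 2, enqueue []
Visit 4, enqueue []

BFS order: [0, 3, 1, 5, 2, 4]


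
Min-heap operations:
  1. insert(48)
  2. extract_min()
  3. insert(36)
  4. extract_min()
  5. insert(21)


insert(48) -> [48]
extract_min()->48, []
insert(36) -> [36]
extract_min()->36, []
insert(21) -> [21]

Final heap: [21]


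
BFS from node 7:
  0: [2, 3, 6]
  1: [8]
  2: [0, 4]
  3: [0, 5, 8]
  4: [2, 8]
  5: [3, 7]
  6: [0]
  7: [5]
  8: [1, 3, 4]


Visit 7, enqueue [5]
Visit 5, enqueue [3]
Visit 3, enqueue [0, 8]
Visit 0, enqueue [2, 6]
Visit 8, enqueue [1, 4]
Visit 2, enqueue []
Visit 6, enqueue []
Visit 1, enqueue []
Visit 4, enqueue []

BFS order: [7, 5, 3, 0, 8, 2, 6, 1, 4]


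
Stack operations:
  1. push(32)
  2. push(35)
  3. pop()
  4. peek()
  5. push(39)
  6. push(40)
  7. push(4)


push(32) -> [32]
push(35) -> [32, 35]
pop()->35, [32]
peek()->32
push(39) -> [32, 39]
push(40) -> [32, 39, 40]
push(4) -> [32, 39, 40, 4]

Final stack: [32, 39, 40, 4]


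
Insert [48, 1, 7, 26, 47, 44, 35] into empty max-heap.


Insert 48: [48]
Insert 1: [48, 1]
Insert 7: [48, 1, 7]
Insert 26: [48, 26, 7, 1]
Insert 47: [48, 47, 7, 1, 26]
Insert 44: [48, 47, 44, 1, 26, 7]
Insert 35: [48, 47, 44, 1, 26, 7, 35]

Final heap: [48, 47, 44, 1, 26, 7, 35]


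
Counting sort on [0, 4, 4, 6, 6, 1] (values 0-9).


Input: [0, 4, 4, 6, 6, 1]
Counts: [1, 1, 0, 0, 2, 0, 2, 0, 0, 0]

Sorted: [0, 1, 4, 4, 6, 6]


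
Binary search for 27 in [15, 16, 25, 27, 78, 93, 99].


Step 1: lo=0, hi=6, mid=3, val=27

Found at index 3


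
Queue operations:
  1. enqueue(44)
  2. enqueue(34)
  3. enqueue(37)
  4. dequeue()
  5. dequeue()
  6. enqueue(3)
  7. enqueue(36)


enqueue(44) -> [44]
enqueue(34) -> [44, 34]
enqueue(37) -> [44, 34, 37]
dequeue()->44, [34, 37]
dequeue()->34, [37]
enqueue(3) -> [37, 3]
enqueue(36) -> [37, 3, 36]

Final queue: [37, 3, 36]


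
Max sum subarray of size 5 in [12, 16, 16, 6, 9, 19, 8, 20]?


[0:5]: 59
[1:6]: 66
[2:7]: 58
[3:8]: 62

Max: 66 at [1:6]


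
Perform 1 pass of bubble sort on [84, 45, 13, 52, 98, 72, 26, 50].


Initial: [84, 45, 13, 52, 98, 72, 26, 50]
Pass 1: [45, 13, 52, 84, 72, 26, 50, 98] (6 swaps)

After 1 pass: [45, 13, 52, 84, 72, 26, 50, 98]


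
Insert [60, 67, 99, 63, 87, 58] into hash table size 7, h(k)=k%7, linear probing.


Insert 60: h=4 -> slot 4
Insert 67: h=4, 1 probes -> slot 5
Insert 99: h=1 -> slot 1
Insert 63: h=0 -> slot 0
Insert 87: h=3 -> slot 3
Insert 58: h=2 -> slot 2

Table: [63, 99, 58, 87, 60, 67, None]


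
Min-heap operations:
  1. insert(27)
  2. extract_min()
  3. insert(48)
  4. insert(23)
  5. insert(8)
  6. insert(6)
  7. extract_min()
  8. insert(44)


insert(27) -> [27]
extract_min()->27, []
insert(48) -> [48]
insert(23) -> [23, 48]
insert(8) -> [8, 48, 23]
insert(6) -> [6, 8, 23, 48]
extract_min()->6, [8, 48, 23]
insert(44) -> [8, 44, 23, 48]

Final heap: [8, 44, 23, 48]


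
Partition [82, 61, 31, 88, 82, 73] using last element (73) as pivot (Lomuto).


Pivot: 73
  61 <= 73: swap -> [61, 82, 31, 88, 82, 73]
  31 <= 73: swap -> [61, 31, 82, 88, 82, 73]
Place pivot at 2: [61, 31, 73, 88, 82, 82]

Partitioned: [61, 31, 73, 88, 82, 82]


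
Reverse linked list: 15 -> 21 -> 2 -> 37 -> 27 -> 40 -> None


Step 1: curr=15, set curr.next=prev(None) | reversed so far: 15
Step 2: curr=21, set curr.next=prev(15) | reversed so far: 21 -> 15
Step 3: curr=2, set curr.next=prev(21) | reversed so far: 2 -> 21 -> 15
Step 4: curr=37, set curr.next=prev(2) | reversed so far: 37 -> 2 -> 21 -> 15
Step 5: curr=27, set curr.next=prev(37) | reversed so far: 27 -> 37 -> 2 -> 21 -> 15
Step 6: curr=40, set curr.next=prev(27) | reversed so far: 40 -> 27 -> 37 -> 2 -> 21 -> 15

40 -> 27 -> 37 -> 2 -> 21 -> 15 -> None


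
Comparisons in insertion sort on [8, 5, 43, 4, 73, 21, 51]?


Algorithm: insertion sort
Input: [8, 5, 43, 4, 73, 21, 51]
Sorted: [4, 5, 8, 21, 43, 51, 73]

11


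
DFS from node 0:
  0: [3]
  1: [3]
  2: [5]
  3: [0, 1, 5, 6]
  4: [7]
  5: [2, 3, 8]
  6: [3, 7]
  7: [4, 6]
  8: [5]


Visit 0, push [3]
Visit 3, push [6, 5, 1]
Visit 1, push []
Visit 5, push [8, 2]
Visit 2, push []
Visit 8, push []
Visit 6, push [7]
Visit 7, push [4]
Visit 4, push []

DFS order: [0, 3, 1, 5, 2, 8, 6, 7, 4]


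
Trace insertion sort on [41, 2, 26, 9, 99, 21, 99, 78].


Initial: [41, 2, 26, 9, 99, 21, 99, 78]
Insert 2: [2, 41, 26, 9, 99, 21, 99, 78]
Insert 26: [2, 26, 41, 9, 99, 21, 99, 78]
Insert 9: [2, 9, 26, 41, 99, 21, 99, 78]
Insert 99: [2, 9, 26, 41, 99, 21, 99, 78]
Insert 21: [2, 9, 21, 26, 41, 99, 99, 78]
Insert 99: [2, 9, 21, 26, 41, 99, 99, 78]
Insert 78: [2, 9, 21, 26, 41, 78, 99, 99]

Sorted: [2, 9, 21, 26, 41, 78, 99, 99]


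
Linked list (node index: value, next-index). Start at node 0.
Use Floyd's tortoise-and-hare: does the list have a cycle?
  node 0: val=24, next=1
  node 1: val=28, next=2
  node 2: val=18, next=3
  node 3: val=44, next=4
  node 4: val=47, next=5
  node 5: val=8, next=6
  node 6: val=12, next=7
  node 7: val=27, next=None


Floyd's tortoise (slow, +1) and hare (fast, +2):
  init: slow=0, fast=0
  step 1: slow=1, fast=2
  step 2: slow=2, fast=4
  step 3: slow=3, fast=6
  step 4: fast 6->7->None, no cycle

Cycle: no


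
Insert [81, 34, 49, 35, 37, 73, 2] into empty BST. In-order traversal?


Insert 81: root
Insert 34: L from 81
Insert 49: L from 81 -> R from 34
Insert 35: L from 81 -> R from 34 -> L from 49
Insert 37: L from 81 -> R from 34 -> L from 49 -> R from 35
Insert 73: L from 81 -> R from 34 -> R from 49
Insert 2: L from 81 -> L from 34

In-order: [2, 34, 35, 37, 49, 73, 81]


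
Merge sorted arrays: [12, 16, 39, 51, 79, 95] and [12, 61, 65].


Take 12 from A
Take 12 from B
Take 16 from A
Take 39 from A
Take 51 from A
Take 61 from B
Take 65 from B

Merged: [12, 12, 16, 39, 51, 61, 65, 79, 95]


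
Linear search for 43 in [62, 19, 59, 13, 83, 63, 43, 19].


i=0: 62!=43
i=1: 19!=43
i=2: 59!=43
i=3: 13!=43
i=4: 83!=43
i=5: 63!=43
i=6: 43==43 found!

Found at 6, 7 comps


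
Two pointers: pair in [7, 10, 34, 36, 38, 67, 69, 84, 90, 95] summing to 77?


lo=0(7)+hi=9(95)=102
lo=0(7)+hi=8(90)=97
lo=0(7)+hi=7(84)=91
lo=0(7)+hi=6(69)=76
lo=1(10)+hi=6(69)=79
lo=1(10)+hi=5(67)=77

Yes: 10+67=77
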